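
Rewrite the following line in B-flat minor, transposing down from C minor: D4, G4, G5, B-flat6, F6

C4 F4 F5 Ab6 Eb6

C minor to B-flat minor down is a major second, so every note moves down by that interval.
D4 -> C4
G4 -> F4
G5 -> F5
Bb6 -> Ab6
F6 -> Eb6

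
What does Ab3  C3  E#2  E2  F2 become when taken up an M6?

Ab3 up a major sixth is F4.
C3 up a major sixth is A3.
E#2: a sixth up reaches C, and 9 semitones makes it C##3.
E2: a sixth up reaches C, and 9 semitones makes it C#3.
F2 up a major sixth is D3.

F4 A3 C##3 C#3 D3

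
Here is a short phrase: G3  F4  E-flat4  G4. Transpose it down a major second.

F3 Eb4 Db4 F4

G3 → F3
F4 → Eb4
Eb4 → Db4
G4 → F4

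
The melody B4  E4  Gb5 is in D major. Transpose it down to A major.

D major to A major down is a perfect fourth, so every note moves down by that interval.
B4 gives F#4
E4 gives B3
Gb5 gives Db5

F#4 B3 Db5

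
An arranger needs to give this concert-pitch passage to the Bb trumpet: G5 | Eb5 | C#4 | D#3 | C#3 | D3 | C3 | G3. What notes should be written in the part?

A5 F5 D#4 E#3 D#3 E3 D3 A3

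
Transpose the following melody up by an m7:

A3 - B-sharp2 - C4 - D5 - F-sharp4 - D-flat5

A3: a seventh up reaches G, and 10 semitones makes it G4.
B#2: a seventh up reaches A, and 10 semitones makes it A#3.
C4 up a minor seventh is Bb4.
A minor seventh up from D5 gives C6.
F#4: a seventh up reaches E, and 10 semitones makes it E5.
Db5 up a minor seventh is Cb6.

G4 A#3 Bb4 C6 E5 Cb6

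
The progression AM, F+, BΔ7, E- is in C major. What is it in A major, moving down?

F#M D+ G#Δ7 C#-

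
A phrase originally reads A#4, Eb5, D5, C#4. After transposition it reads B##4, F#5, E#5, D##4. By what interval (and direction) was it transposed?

From A#4 to B##4 is 2 letter names — a second of some quality.
A#4 to B##4 is 3 semitones, which makes it an augmented second; the second version is higher, so the direction is up.
Checking another pair — C#4 → D##4 — gives the same interval.

up an augmented second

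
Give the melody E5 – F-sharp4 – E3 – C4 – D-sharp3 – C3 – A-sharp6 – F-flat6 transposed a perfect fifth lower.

A4 B3 A2 F3 G#2 F2 D#6 Bbb5

E5 -> A4
F#4 -> B3
E3 -> A2
C4 -> F3
D#3 -> G#2
C3 -> F2
A#6 -> D#6
Fb6 -> Bbb5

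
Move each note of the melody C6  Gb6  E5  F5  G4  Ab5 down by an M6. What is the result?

Eb5 Bbb5 G4 Ab4 Bb3 Cb5

C6 down a major sixth is Eb5.
Gb6 down a major sixth is Bbb5.
A major sixth down from E5 gives G4.
F5 down a major sixth is Ab4.
G4 down a major sixth is Bb3.
Ab5: a sixth down reaches C, and 9 semitones makes it Cb5.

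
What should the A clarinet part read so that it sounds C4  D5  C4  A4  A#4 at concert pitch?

Eb4 F5 Eb4 C5 C#5

Written C4 sounds as A3 on the A clarinet, so concert pitches are written a minor third up.
C4 gives Eb4
D5 gives F5
C4 gives Eb4
A4 gives C5
A#4 gives C#5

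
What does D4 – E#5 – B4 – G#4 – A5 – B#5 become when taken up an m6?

D4 to Bb4
E#5 to C#6
B4 to G5
G#4 to E5
A5 to F6
B#5 to G#6

Bb4 C#6 G5 E5 F6 G#6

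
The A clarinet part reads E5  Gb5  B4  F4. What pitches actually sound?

C#5 Eb5 G#4 D4

Written C4 on the A clarinet sounds as A3, a minor third lower; apply that shift to every note.
E5 → C#5
Gb5 → Eb5
B4 → G#4
F4 → D4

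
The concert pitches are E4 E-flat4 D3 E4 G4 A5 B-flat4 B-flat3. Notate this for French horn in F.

B4 Bb4 A3 B4 D5 E6 F5 F4

Written C4 sounds as F3 on the French horn in F, so concert pitches are written a perfect fifth up.
E4 to B4
Eb4 to Bb4
D3 to A3
E4 to B4
G4 to D5
A5 to E6
Bb4 to F5
Bb3 to F4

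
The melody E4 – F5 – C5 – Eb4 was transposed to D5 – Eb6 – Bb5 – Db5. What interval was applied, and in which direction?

Take the first pair: E4 → D5. E to D spans 7 letter names, so the interval is some kind of seventh.
E4 to D5 is 10 semitones, which makes it a minor seventh; the second version is higher, so the direction is up.
Checking another pair — Eb4 → Db5 — gives the same interval.

up a minor seventh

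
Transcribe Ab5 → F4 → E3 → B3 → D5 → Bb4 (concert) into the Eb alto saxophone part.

F6 D5 C#4 G#4 B5 G5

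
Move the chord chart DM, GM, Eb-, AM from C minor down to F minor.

C minor down to F minor is a perfect fifth; each chord root moves by that interval while the quality stays the same.
DM: root D down a perfect fifth → G, giving GM.
GM: root G down a perfect fifth → C, giving CM.
Eb-: root Eb down a perfect fifth → Ab, giving Ab-.
AM: root A down a perfect fifth → D, giving DM.

GM CM Ab- DM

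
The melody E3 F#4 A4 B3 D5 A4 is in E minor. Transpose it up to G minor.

G3 A4 C5 D4 F5 C5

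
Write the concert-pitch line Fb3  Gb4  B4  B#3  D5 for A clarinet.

Abb3 Bbb4 D5 D#4 F5

The A clarinet sounds a minor third below written, so the written part must be a minor third above concert — transpose each note up.
Fb3 gives Abb3
Gb4 gives Bbb4
B4 gives D5
B#3 gives D#4
D5 gives F5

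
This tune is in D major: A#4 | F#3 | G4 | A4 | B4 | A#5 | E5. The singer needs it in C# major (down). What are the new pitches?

D major to C# major down is a minor second, so every note moves down by that interval.
A#4 -> G##4
F#3 -> E#3
G4 -> F#4
A4 -> G#4
B4 -> A#4
A#5 -> G##5
E5 -> D#5

G##4 E#3 F#4 G#4 A#4 G##5 D#5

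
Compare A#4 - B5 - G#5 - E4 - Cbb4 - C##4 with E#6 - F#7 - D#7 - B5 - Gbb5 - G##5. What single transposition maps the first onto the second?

Take the first pair: A#4 → E#6. A to E spans 12 letter names, so the interval is some kind of twelfth.
A#4 to E#6 is 19 semitones, which makes it a perfect twelfth; the second version is higher, so the direction is up.
Checking another pair — C##4 → G##5 — gives the same interval.

up a perfect twelfth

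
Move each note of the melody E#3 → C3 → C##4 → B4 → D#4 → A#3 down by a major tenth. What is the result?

C#2 Ab1 A#2 G3 B2 F#2

E#3 gives C#2
C3 gives Ab1
C##4 gives A#2
B4 gives G3
D#4 gives B2
A#3 gives F#2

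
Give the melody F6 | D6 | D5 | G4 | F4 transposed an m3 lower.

D6 B5 B4 E4 D4

F6 down a minor third is D6.
D6 down a minor third is B5.
D5 down a minor third is B4.
A minor third down from G4 gives E4.
F4: a third down reaches D, and 3 semitones makes it D4.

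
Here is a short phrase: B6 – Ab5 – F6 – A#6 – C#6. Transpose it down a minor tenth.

B6 → G#5
Ab5 → F4
F6 → D5
A#6 → F##5
C#6 → A#4

G#5 F4 D5 F##5 A#4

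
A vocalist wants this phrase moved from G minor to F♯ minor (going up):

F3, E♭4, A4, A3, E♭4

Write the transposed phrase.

E4 D5 G#5 G#4 D5

From G up to F♯ is a major seventh; apply that to each pitch.
F3 becomes E4
Eb4 becomes D5
A4 becomes G#5
A3 becomes G#4
Eb4 becomes D5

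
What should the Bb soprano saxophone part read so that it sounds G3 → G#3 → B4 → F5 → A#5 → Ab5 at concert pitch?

A3 A#3 C#5 G5 B#5 Bb5

The Bb soprano saxophone sounds a major second below written, so the written part must be a major second above concert — transpose each note up.
G3 gives A3
G#3 gives A#3
B4 gives C#5
F5 gives G5
A#5 gives B#5
Ab5 gives Bb5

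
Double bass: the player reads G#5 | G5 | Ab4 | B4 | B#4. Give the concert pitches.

G#4 G4 Ab3 B3 B#3

The double bass sounds a perfect octave below written, so transpose each written note down a perfect octave.
G#5 → G#4
G5 → G4
Ab4 → Ab3
B4 → B3
B#4 → B#3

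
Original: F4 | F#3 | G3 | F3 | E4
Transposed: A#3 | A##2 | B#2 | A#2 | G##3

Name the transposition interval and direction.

down a diminished sixth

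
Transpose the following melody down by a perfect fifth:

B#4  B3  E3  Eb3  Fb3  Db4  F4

B#4 → E#4
B3 → E3
E3 → A2
Eb3 → Ab2
Fb3 → Bbb2
Db4 → Gb3
F4 → Bb3

E#4 E3 A2 Ab2 Bbb2 Gb3 Bb3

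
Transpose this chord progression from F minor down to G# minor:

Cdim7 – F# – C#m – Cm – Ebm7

D#dim7 G## D##m D#m F#m7

F minor down to G# minor is a diminished seventh; each chord root moves by that interval while the quality stays the same.
Cdim7: root C down a diminished seventh → D#, giving D#dim7.
F#: root F# down a diminished seventh → G##, giving G##.
C#m: root C# down a diminished seventh → D##, giving D##m.
Cm: root C down a diminished seventh → D#, giving D#m.
Ebm7: root Eb down a diminished seventh → F#, giving F#m7.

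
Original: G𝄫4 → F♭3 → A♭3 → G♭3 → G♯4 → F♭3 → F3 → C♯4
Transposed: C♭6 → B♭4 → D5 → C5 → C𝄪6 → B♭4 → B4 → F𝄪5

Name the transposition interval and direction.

Take the first pair: Gbb4 → Cb6. G to C spans 11 letter names, so the interval is some kind of eleventh.
Gbb4 to Cb6 is 18 semitones, which makes it an augmented eleventh; the second version is higher, so the direction is up.
Checking another pair — C#4 → F##5 — gives the same interval.

up an augmented eleventh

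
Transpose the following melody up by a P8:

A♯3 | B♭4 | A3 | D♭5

A#3 up a perfect octave is A#4.
Bb4 up a perfect octave is Bb5.
A perfect octave up from A3 gives A4.
Db5: an octave up reaches D, and 12 semitones makes it Db6.

A#4 Bb5 A4 Db6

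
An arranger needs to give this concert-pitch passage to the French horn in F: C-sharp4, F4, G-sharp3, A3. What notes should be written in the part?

G#4 C5 D#4 E4

The French horn in F sounds a perfect fifth below written, so the written part must be a perfect fifth above concert — transpose each note up.
C#4 -> G#4
F4 -> C5
G#3 -> D#4
A3 -> E4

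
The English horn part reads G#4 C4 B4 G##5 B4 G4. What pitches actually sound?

C#4 F3 E4 C##5 E4 C4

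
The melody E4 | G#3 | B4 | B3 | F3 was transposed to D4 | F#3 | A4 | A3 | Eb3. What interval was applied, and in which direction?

Take the first pair: E4 → D4. E to D spans 2 letter names, so the interval is some kind of second.
D4 to E4 is 2 semitones, which makes it a major second; the second version is lower, so the direction is down.
Checking another pair — F3 → Eb3 — gives the same interval.

down a major second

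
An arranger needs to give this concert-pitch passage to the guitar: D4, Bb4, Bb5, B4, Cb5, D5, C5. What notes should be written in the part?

D5 Bb5 Bb6 B5 Cb6 D6 C6

The guitar sounds a perfect octave below written, so the written part must be a perfect octave above concert — transpose each note up.
D4 gives D5
Bb4 gives Bb5
Bb5 gives Bb6
B4 gives B5
Cb5 gives Cb6
D5 gives D6
C5 gives C6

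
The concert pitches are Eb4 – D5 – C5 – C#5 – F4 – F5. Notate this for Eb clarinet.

C4 B4 A4 A#4 D4 D5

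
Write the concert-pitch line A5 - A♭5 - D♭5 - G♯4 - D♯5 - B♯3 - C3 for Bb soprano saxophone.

B5 Bb5 Eb5 A#4 E#5 C##4 D3

Written C4 sounds as Bb3 on the Bb soprano saxophone, so concert pitches are written a major second up.
A5 gives B5
Ab5 gives Bb5
Db5 gives Eb5
G#4 gives A#4
D#5 gives E#5
B#3 gives C##4
C3 gives D3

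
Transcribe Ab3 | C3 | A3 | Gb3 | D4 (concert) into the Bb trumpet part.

Bb3 D3 B3 Ab3 E4

The Bb trumpet sounds a major second below written, so the written part must be a major second above concert — transpose each note up.
Ab3 -> Bb3
C3 -> D3
A3 -> B3
Gb3 -> Ab3
D4 -> E4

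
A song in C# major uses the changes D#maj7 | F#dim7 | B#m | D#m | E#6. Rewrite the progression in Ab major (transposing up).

Bbmaj7 Dbdim7 Gm Bbm C6

C# major up to Ab major is a diminished sixth; each chord root moves by that interval while the quality stays the same.
D#maj7: root D# up a diminished sixth → Bb, giving Bbmaj7.
F#dim7: root F# up a diminished sixth → Db, giving Dbdim7.
B#m: root B# up a diminished sixth → G, giving Gm.
D#m: root D# up a diminished sixth → Bb, giving Bbm.
E#6: root E# up a diminished sixth → C, giving C6.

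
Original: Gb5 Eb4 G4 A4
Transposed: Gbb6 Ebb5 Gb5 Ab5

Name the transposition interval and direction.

Take the first pair: Gb5 → Gbb6. G to G spans 8 letter names, so the interval is some kind of octave.
Gb5 to Gbb6 is 11 semitones, which makes it a diminished octave; the second version is higher, so the direction is up.
Checking another pair — A4 → Ab5 — gives the same interval.

up a diminished octave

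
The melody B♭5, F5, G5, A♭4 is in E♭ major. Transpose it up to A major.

E6 B5 C#6 D5

From E♭ up to A is an augmented fourth; apply that to each pitch.
Bb5 to E6
F5 to B5
G5 to C#6
Ab4 to D5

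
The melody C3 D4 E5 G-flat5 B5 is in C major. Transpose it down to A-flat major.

Ab2 Bb3 C5 Ebb5 G5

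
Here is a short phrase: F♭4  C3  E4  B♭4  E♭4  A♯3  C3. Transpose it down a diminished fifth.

Fb4 down a diminished fifth is Bb3.
C3: a fifth down reaches F, and 6 semitones makes it F#2.
E4 down a diminished fifth is A#3.
Bb4: a fifth down reaches E, and 6 semitones makes it E4.
Eb4 down a diminished fifth is A3.
A#3: a fifth down reaches D, and 6 semitones makes it D##3.
A diminished fifth down from C3 gives F#2.

Bb3 F#2 A#3 E4 A3 D##3 F#2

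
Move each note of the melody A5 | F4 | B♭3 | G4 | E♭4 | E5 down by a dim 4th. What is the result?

A5 gives E#5
F4 gives C#4
Bb3 gives F#3
G4 gives D#4
Eb4 gives B3
E5 gives B#4

E#5 C#4 F#3 D#4 B3 B#4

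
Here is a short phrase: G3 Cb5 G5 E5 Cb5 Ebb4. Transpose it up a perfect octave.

G3 to G4
Cb5 to Cb6
G5 to G6
E5 to E6
Cb5 to Cb6
Ebb4 to Ebb5

G4 Cb6 G6 E6 Cb6 Ebb5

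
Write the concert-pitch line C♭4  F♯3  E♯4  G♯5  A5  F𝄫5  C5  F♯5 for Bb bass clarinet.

Written C4 sounds as Bb2 on the Bb bass clarinet, so concert pitches are written a major ninth up.
Cb4 → Db5
F#3 → G#4
E#4 → F##5
G#5 → A#6
A5 → B6
Fbb5 → Gbb6
C5 → D6
F#5 → G#6

Db5 G#4 F##5 A#6 B6 Gbb6 D6 G#6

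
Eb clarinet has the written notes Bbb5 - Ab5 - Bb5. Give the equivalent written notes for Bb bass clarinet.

Ebb7 Db7 Eb7

First find concert pitch: the Eb clarinet sounds a minor third above written, so Bbb5 Ab5 Bb5 sounds Dbb6 Cb6 Db6.
Then write for Bb bass clarinet: it sounds a major ninth below written, so the part must be a major ninth above concert.
Dbb6 → Ebb7
Cb6 → Db7
Db6 → Eb7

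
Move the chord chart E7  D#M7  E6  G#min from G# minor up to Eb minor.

G# minor up to Eb minor is a diminished sixth; each chord root moves by that interval while the quality stays the same.
E7: root E up a diminished sixth → Cb, giving Cb7.
D#M7: root D# up a diminished sixth → Bb, giving BbM7.
E6: root E up a diminished sixth → Cb, giving Cb6.
G#min: root G# up a diminished sixth → Eb, giving Ebmin.

Cb7 BbM7 Cb6 Ebmin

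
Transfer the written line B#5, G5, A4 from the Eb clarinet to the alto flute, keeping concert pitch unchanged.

G#6 Eb6 F5

First find concert pitch: the Eb clarinet sounds a minor third above written, so B#5 G5 A4 sounds D#6 Bb5 C5.
Then write for alto flute: it sounds a perfect fourth below written, so the part must be a perfect fourth above concert.
D#6 → G#6
Bb5 → Eb6
C5 → F5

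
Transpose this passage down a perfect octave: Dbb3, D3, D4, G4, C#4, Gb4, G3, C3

Dbb3 → Dbb2
D3 → D2
D4 → D3
G4 → G3
C#4 → C#3
Gb4 → Gb3
G3 → G2
C3 → C2

Dbb2 D2 D3 G3 C#3 Gb3 G2 C2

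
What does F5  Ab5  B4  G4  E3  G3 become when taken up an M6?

D6 F6 G#5 E5 C#4 E4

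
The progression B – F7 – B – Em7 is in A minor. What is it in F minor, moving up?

G Db7 G Cm7

A minor up to F minor is a minor sixth; each chord root moves by that interval while the quality stays the same.
B: root B up a minor sixth → G, giving G.
F7: root F up a minor sixth → Db, giving Db7.
B: root B up a minor sixth → G, giving G.
Em7: root E up a minor sixth → C, giving Cm7.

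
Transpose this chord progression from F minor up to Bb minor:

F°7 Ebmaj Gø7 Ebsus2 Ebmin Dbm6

F minor up to Bb minor is a perfect fourth; each chord root moves by that interval while the quality stays the same.
F°7: root F up a perfect fourth → Bb, giving Bb°7.
Ebmaj: root Eb up a perfect fourth → Ab, giving Abmaj.
Gø7: root G up a perfect fourth → C, giving Cø7.
Ebsus2: root Eb up a perfect fourth → Ab, giving Absus2.
Ebmin: root Eb up a perfect fourth → Ab, giving Abmin.
Dbm6: root Db up a perfect fourth → Gb, giving Gbm6.

Bb°7 Abmaj Cø7 Absus2 Abmin Gbm6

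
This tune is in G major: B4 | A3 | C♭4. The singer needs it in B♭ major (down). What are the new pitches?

D4 C3 Ebb3

G major to B♭ major down is a major sixth, so every note moves down by that interval.
B4 → D4
A3 → C3
Cb4 → Ebb3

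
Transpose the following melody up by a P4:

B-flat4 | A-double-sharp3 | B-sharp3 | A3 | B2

Bb4 gives Eb5
A##3 gives D##4
B#3 gives E#4
A3 gives D4
B2 gives E3

Eb5 D##4 E#4 D4 E3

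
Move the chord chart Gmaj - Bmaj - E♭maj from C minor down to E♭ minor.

Bbmaj Dmaj Gbmaj

C minor down to E♭ minor is a major sixth; each chord root moves by that interval while the quality stays the same.
Gmaj: root G down a major sixth → Bb, giving Bbmaj.
Bmaj: root B down a major sixth → D, giving Dmaj.
E♭maj: root E♭ down a major sixth → Gb, giving Gbmaj.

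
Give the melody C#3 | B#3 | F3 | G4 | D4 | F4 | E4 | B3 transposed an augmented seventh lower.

Db2 C3 Gbb2 Abb3 Ebb3 Gbb3 Fb3 Cb3

An augmented seventh down from C#3 gives Db2.
An augmented seventh down from B#3 gives C3.
F3 down an augmented seventh is Gbb2.
G4 down an augmented seventh is Abb3.
D4 down an augmented seventh is Ebb3.
F4: a seventh down reaches G, and 12 semitones makes it Gbb3.
An augmented seventh down from E4 gives Fb3.
B3 down an augmented seventh is Cb3.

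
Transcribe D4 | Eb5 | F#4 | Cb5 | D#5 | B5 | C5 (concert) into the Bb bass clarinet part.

E5 F6 G#5 Db6 E#6 C#7 D6

Written C4 sounds as Bb2 on the Bb bass clarinet, so concert pitches are written a major ninth up.
D4 → E5
Eb5 → F6
F#4 → G#5
Cb5 → Db6
D#5 → E#6
B5 → C#7
C5 → D6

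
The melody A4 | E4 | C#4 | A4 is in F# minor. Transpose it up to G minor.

Bb4 F4 D4 Bb4

F# minor to G minor up is a minor second, so every note moves up by that interval.
A4 → Bb4
E4 → F4
C#4 → D4
A4 → Bb4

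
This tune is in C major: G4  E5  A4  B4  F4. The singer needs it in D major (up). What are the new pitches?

A4 F#5 B4 C#5 G4

From C up to D is a major second; apply that to each pitch.
G4 → A4
E5 → F#5
A4 → B4
B4 → C#5
F4 → G4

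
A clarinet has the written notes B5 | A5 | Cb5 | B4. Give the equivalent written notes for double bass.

G#6 F#6 Ab5 G#5

First find concert pitch: the A clarinet sounds a minor third below written, so B5 A5 Cb5 B4 sounds G#5 F#5 Ab4 G#4.
Then write for double bass: it sounds a perfect octave below written, so the part must be a perfect octave above concert.
G#5 → G#6
F#5 → F#6
Ab4 → Ab5
G#4 → G#5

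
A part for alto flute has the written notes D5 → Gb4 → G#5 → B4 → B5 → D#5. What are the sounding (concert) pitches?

A4 Db4 D#5 F#4 F#5 A#4

The alto flute sounds a perfect fourth below written, so transpose each written note down a perfect fourth.
D5 becomes A4
Gb4 becomes Db4
G#5 becomes D#5
B4 becomes F#4
B5 becomes F#5
D#5 becomes A#4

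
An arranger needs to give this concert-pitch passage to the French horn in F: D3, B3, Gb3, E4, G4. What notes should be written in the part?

A3 F#4 Db4 B4 D5

Written C4 sounds as F3 on the French horn in F, so concert pitches are written a perfect fifth up.
D3 to A3
B3 to F#4
Gb3 to Db4
E4 to B4
G4 to D5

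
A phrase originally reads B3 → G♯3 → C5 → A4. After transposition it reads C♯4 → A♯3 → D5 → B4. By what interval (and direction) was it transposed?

From B3 to C#4 is 2 letter names — a second of some quality.
B3 to C#4 is 2 semitones, which makes it a major second; the second version is higher, so the direction is up.
Checking another pair — A4 → B4 — gives the same interval.

up a major second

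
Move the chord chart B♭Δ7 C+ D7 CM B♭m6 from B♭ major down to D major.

B♭ major down to D major is a minor sixth; each chord root moves by that interval while the quality stays the same.
B♭Δ7: root B♭ down a minor sixth → D, giving DΔ7.
C+: root C down a minor sixth → E, giving E+.
D7: root D down a minor sixth → F#, giving F#7.
CM: root C down a minor sixth → E, giving EM.
B♭m6: root B♭ down a minor sixth → D, giving Dm6.

DΔ7 E+ F#7 EM Dm6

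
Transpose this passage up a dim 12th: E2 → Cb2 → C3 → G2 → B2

E2 gives Bb3
Cb2 gives Gbb3
C3 gives Gb4
G2 gives Db4
B2 gives F4

Bb3 Gbb3 Gb4 Db4 F4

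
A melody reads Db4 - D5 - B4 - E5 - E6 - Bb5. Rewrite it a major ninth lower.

Db4 becomes Cb3
D5 becomes C4
B4 becomes A3
E5 becomes D4
E6 becomes D5
Bb5 becomes Ab4

Cb3 C4 A3 D4 D5 Ab4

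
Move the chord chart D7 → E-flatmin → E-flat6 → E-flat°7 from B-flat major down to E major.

B-flat major down to E major is a diminished fifth; each chord root moves by that interval while the quality stays the same.
D7: root D down a diminished fifth → G#, giving G#7.
E-flatmin: root E-flat down a diminished fifth → A, giving Amin.
E-flat6: root E-flat down a diminished fifth → A, giving A6.
E-flat°7: root E-flat down a diminished fifth → A, giving A°7.

G#7 Amin A6 A°7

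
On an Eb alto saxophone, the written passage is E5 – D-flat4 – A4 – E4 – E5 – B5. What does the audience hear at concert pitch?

G4 Fb3 C4 G3 G4 D5

The Eb alto saxophone sounds a major sixth below written, so transpose each written note down a major sixth.
E5 -> G4
Db4 -> Fb3
A4 -> C4
E4 -> G3
E5 -> G4
B5 -> D5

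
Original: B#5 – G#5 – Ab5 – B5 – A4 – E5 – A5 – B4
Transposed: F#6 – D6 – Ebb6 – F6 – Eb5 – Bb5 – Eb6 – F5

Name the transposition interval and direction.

From B#5 to F#6 is 5 letter names — a fifth of some quality.
B#5 to F#6 is 6 semitones, which makes it a diminished fifth; the second version is higher, so the direction is up.
Checking another pair — B4 → F5 — gives the same interval.

up a diminished fifth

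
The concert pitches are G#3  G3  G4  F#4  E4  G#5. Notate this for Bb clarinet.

The Bb clarinet sounds a major second below written, so the written part must be a major second above concert — transpose each note up.
G#3 to A#3
G3 to A3
G4 to A4
F#4 to G#4
E4 to F#4
G#5 to A#5

A#3 A3 A4 G#4 F#4 A#5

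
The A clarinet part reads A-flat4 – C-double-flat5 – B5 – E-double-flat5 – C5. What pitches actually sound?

Written C4 on the A clarinet sounds as A3, a minor third lower; apply that shift to every note.
Ab4 to F4
Cbb5 to Abb4
B5 to G#5
Ebb5 to Cb5
C5 to A4

F4 Abb4 G#5 Cb5 A4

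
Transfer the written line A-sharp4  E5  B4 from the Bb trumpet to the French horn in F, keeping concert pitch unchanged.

D#5 A5 E5

First find concert pitch: the Bb trumpet sounds a major second below written, so A-sharp4 E5 B4 sounds G#4 D5 A4.
Then write for French horn in F: it sounds a perfect fifth below written, so the part must be a perfect fifth above concert.
G#4 → D#5
D5 → A5
A4 → E5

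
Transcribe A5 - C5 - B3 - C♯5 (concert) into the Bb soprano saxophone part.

The Bb soprano saxophone sounds a major second below written, so the written part must be a major second above concert — transpose each note up.
A5 → B5
C5 → D5
B3 → C#4
C#5 → D#5

B5 D5 C#4 D#5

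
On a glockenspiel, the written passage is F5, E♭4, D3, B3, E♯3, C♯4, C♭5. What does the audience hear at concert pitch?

F7 Eb6 D5 B5 E#5 C#6 Cb7

Written C4 on the glockenspiel sounds as C6, a perfect fifteenth higher; apply that shift to every note.
F5 → F7
Eb4 → Eb6
D3 → D5
B3 → B5
E#3 → E#5
C#4 → C#6
Cb5 → Cb7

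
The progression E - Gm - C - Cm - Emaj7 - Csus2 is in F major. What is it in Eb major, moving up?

D Fm Bb Bbm Dmaj7 Bbsus2

F major up to Eb major is a minor seventh; each chord root moves by that interval while the quality stays the same.
E: root E up a minor seventh → D, giving D.
Gm: root G up a minor seventh → F, giving Fm.
C: root C up a minor seventh → Bb, giving Bb.
Cm: root C up a minor seventh → Bb, giving Bbm.
Emaj7: root E up a minor seventh → D, giving Dmaj7.
Csus2: root C up a minor seventh → Bb, giving Bbsus2.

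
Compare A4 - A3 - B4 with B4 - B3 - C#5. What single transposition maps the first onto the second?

up a major second

From A4 to B4 is 2 letter names — a second of some quality.
A4 to B4 is 2 semitones, which makes it a major second; the second version is higher, so the direction is up.
Checking another pair — B4 → C#5 — gives the same interval.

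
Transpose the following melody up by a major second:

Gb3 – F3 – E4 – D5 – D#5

Gb3 up a major second is Ab3.
F3 up a major second is G3.
A major second up from E4 gives F#4.
A major second up from D5 gives E5.
A major second up from D#5 gives E#5.

Ab3 G3 F#4 E5 E#5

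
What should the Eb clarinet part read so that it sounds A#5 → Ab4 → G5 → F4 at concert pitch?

Written C4 sounds as Eb4 on the Eb clarinet, so concert pitches are written a minor third down.
A#5 becomes F##5
Ab4 becomes F4
G5 becomes E5
F4 becomes D4

F##5 F4 E5 D4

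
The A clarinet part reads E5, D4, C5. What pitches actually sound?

C#5 B3 A4

The A clarinet sounds a minor third below written, so transpose each written note down a minor third.
E5 becomes C#5
D4 becomes B3
C5 becomes A4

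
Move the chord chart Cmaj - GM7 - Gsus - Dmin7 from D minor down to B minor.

Amaj EM7 Esus Bmin7

D minor down to B minor is a minor third; each chord root moves by that interval while the quality stays the same.
Cmaj: root C down a minor third → A, giving Amaj.
GM7: root G down a minor third → E, giving EM7.
Gsus: root G down a minor third → E, giving Esus.
Dmin7: root D down a minor third → B, giving Bmin7.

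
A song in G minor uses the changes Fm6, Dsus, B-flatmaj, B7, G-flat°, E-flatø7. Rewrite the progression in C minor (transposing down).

Bbm6 Gsus Ebmaj E7 Cb° Abø7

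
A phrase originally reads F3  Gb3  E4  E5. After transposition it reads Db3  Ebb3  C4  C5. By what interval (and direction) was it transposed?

From F3 to Db3 is 3 letter names — a third of some quality.
Db3 to F3 is 4 semitones, which makes it a major third; the second version is lower, so the direction is down.
Checking another pair — E5 → C5 — gives the same interval.

down a major third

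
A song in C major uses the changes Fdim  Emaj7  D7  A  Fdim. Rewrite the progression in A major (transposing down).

Ddim C#maj7 B7 F# Ddim

C major down to A major is a minor third; each chord root moves by that interval while the quality stays the same.
Fdim: root F down a minor third → D, giving Ddim.
Emaj7: root E down a minor third → C#, giving C#maj7.
D7: root D down a minor third → B, giving B7.
A: root A down a minor third → F#, giving F#.
Fdim: root F down a minor third → D, giving Ddim.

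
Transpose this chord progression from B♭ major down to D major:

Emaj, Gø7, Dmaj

B♭ major down to D major is a minor sixth; each chord root moves by that interval while the quality stays the same.
Emaj: root E down a minor sixth → G#, giving G#maj.
Gø7: root G down a minor sixth → B, giving Bø7.
Dmaj: root D down a minor sixth → F#, giving F#maj.

G#maj Bø7 F#maj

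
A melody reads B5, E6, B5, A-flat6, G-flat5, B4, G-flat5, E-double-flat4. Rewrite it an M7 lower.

C5 F5 C5 Bbb5 Abb4 C4 Abb4 Fbb3

A major seventh down from B5 gives C5.
E6 down a major seventh is F5.
A major seventh down from B5 gives C5.
Ab6: a seventh down reaches B, and 11 semitones makes it Bbb5.
Gb5: a seventh down reaches A, and 11 semitones makes it Abb4.
A major seventh down from B4 gives C4.
A major seventh down from Gb5 gives Abb4.
Ebb4: a seventh down reaches F, and 11 semitones makes it Fbb3.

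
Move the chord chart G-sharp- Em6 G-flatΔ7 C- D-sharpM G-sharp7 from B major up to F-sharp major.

D#- Bm6 DbΔ7 G- A#M D#7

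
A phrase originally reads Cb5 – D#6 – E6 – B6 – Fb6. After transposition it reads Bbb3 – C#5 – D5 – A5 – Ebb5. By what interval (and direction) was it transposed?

down a major ninth

From Cb5 to Bbb3 is 9 letter names — a ninth of some quality.
Bbb3 to Cb5 is 14 semitones, which makes it a major ninth; the second version is lower, so the direction is down.
Checking another pair — Fb6 → Ebb5 — gives the same interval.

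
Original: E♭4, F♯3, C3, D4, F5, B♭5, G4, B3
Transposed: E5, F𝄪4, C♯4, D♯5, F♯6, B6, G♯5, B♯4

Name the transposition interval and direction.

up an augmented octave

From Eb4 to E5 is 8 letter names — an octave of some quality.
Eb4 to E5 is 13 semitones, which makes it an augmented octave; the second version is higher, so the direction is up.
Checking another pair — B3 → B#4 — gives the same interval.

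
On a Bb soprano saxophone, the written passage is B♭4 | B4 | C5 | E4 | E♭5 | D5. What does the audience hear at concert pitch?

Ab4 A4 Bb4 D4 Db5 C5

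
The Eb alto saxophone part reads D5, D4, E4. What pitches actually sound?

F4 F3 G3

The Eb alto saxophone sounds a major sixth below written, so transpose each written note down a major sixth.
D5 becomes F4
D4 becomes F3
E4 becomes G3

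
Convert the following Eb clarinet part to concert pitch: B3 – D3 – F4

D4 F3 Ab4

The Eb clarinet sounds a minor third above written, so transpose each written note up a minor third.
B3 -> D4
D3 -> F3
F4 -> Ab4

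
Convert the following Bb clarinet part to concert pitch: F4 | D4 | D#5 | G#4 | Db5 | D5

Eb4 C4 C#5 F#4 Cb5 C5

Written C4 on the Bb clarinet sounds as Bb3, a major second lower; apply that shift to every note.
F4 → Eb4
D4 → C4
D#5 → C#5
G#4 → F#4
Db5 → Cb5
D5 → C5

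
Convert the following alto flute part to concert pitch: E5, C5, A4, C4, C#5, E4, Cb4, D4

The alto flute sounds a perfect fourth below written, so transpose each written note down a perfect fourth.
E5 → B4
C5 → G4
A4 → E4
C4 → G3
C#5 → G#4
E4 → B3
Cb4 → Gb3
D4 → A3

B4 G4 E4 G3 G#4 B3 Gb3 A3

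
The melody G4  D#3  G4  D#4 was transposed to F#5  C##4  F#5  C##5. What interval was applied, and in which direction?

up a major seventh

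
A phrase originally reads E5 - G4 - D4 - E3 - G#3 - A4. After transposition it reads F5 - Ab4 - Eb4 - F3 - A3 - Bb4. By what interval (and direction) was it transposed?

Take the first pair: E5 → F5. E to F spans 2 letter names, so the interval is some kind of second.
E5 to F5 is 1 semitone, which makes it a minor second; the second version is higher, so the direction is up.
Checking another pair — A4 → Bb4 — gives the same interval.

up a minor second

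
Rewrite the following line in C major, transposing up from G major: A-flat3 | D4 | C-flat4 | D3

From G up to C is a perfect fourth; apply that to each pitch.
Ab3 -> Db4
D4 -> G4
Cb4 -> Fb4
D3 -> G3

Db4 G4 Fb4 G3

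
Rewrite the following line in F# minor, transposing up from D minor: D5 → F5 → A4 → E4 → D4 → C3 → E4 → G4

F#5 A5 C#5 G#4 F#4 E3 G#4 B4

From D up to F# is a major third; apply that to each pitch.
D5 -> F#5
F5 -> A5
A4 -> C#5
E4 -> G#4
D4 -> F#4
C3 -> E3
E4 -> G#4
G4 -> B4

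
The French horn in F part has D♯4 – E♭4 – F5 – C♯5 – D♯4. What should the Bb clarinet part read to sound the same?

A#3 Bb3 C5 G#4 A#3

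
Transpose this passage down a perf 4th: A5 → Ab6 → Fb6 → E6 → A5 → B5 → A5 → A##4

E5 Eb6 Cb6 B5 E5 F#5 E5 E##4

A perfect fourth down from A5 gives E5.
Ab6 down a perfect fourth is Eb6.
A perfect fourth down from Fb6 gives Cb6.
E6 down a perfect fourth is B5.
A5: a fourth down reaches E, and 5 semitones makes it E5.
B5: a fourth down reaches F, and 5 semitones makes it F#5.
A5 down a perfect fourth is E5.
A perfect fourth down from A##4 gives E##4.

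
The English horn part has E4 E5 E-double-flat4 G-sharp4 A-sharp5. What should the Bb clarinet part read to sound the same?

B3 B4 Bbb3 D#4 E#5

First find concert pitch: the English horn sounds a perfect fifth below written, so E4 E5 E-double-flat4 G-sharp4 A-sharp5 sounds A3 A4 Abb3 C#4 D#5.
Then write for Bb clarinet: it sounds a major second below written, so the part must be a major second above concert.
A3 → B3
A4 → B4
Abb3 → Bbb3
C#4 → D#4
D#5 → E#5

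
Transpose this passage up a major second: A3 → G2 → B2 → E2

B3 A2 C#3 F#2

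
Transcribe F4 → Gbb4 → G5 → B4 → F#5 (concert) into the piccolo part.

The piccolo sounds a perfect octave above written, so the written part must be a perfect octave below concert — transpose each note down.
F4 to F3
Gbb4 to Gbb3
G5 to G4
B4 to B3
F#5 to F#4

F3 Gbb3 G4 B3 F#4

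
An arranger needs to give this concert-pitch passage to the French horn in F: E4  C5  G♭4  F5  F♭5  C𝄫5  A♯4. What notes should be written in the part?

The French horn in F sounds a perfect fifth below written, so the written part must be a perfect fifth above concert — transpose each note up.
E4 becomes B4
C5 becomes G5
Gb4 becomes Db5
F5 becomes C6
Fb5 becomes Cb6
Cbb5 becomes Gbb5
A#4 becomes E#5

B4 G5 Db5 C6 Cb6 Gbb5 E#5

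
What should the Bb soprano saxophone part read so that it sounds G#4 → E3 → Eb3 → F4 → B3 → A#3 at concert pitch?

A#4 F#3 F3 G4 C#4 B#3

Written C4 sounds as Bb3 on the Bb soprano saxophone, so concert pitches are written a major second up.
G#4 becomes A#4
E3 becomes F#3
Eb3 becomes F3
F4 becomes G4
B3 becomes C#4
A#3 becomes B#3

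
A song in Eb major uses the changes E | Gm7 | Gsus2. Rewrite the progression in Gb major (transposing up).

Eb major up to Gb major is a minor third; each chord root moves by that interval while the quality stays the same.
E: root E up a minor third → G, giving G.
Gm7: root G up a minor third → Bb, giving Bbm7.
Gsus2: root G up a minor third → Bb, giving Bbsus2.

G Bbm7 Bbsus2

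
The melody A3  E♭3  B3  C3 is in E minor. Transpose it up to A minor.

D4 Ab3 E4 F3

E minor to A minor up is a perfect fourth, so every note moves up by that interval.
A3 gives D4
Eb3 gives Ab3
B3 gives E4
C3 gives F3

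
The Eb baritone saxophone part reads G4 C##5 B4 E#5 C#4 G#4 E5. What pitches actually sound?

The Eb baritone saxophone sounds a major thirteenth below written, so transpose each written note down a major thirteenth.
G4 gives Bb2
C##5 gives E#3
B4 gives D3
E#5 gives G#3
C#4 gives E2
G#4 gives B2
E5 gives G3

Bb2 E#3 D3 G#3 E2 B2 G3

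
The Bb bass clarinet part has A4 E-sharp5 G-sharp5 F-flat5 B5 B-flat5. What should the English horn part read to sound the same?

First find concert pitch: the Bb bass clarinet sounds a major ninth below written, so A4 E-sharp5 G-sharp5 F-flat5 B5 B-flat5 sounds G3 D#4 F#4 Ebb4 A4 Ab4.
Then write for English horn: it sounds a perfect fifth below written, so the part must be a perfect fifth above concert.
G3 → D4
D#4 → A#4
F#4 → C#5
Ebb4 → Bbb4
A4 → E5
Ab4 → Eb5

D4 A#4 C#5 Bbb4 E5 Eb5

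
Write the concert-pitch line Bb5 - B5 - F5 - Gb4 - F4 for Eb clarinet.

The Eb clarinet sounds a minor third above written, so the written part must be a minor third below concert — transpose each note down.
Bb5 to G5
B5 to G#5
F5 to D5
Gb4 to Eb4
F4 to D4

G5 G#5 D5 Eb4 D4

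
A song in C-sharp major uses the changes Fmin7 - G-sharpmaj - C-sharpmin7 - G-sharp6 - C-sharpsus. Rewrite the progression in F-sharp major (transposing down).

Bbmin7 C#maj F#min7 C#6 F#sus

C-sharp major down to F-sharp major is a perfect fifth; each chord root moves by that interval while the quality stays the same.
Fmin7: root F down a perfect fifth → Bb, giving Bbmin7.
G-sharpmaj: root G-sharp down a perfect fifth → C#, giving C#maj.
C-sharpmin7: root C-sharp down a perfect fifth → F#, giving F#min7.
G-sharp6: root G-sharp down a perfect fifth → C#, giving C#6.
C-sharpsus: root C-sharp down a perfect fifth → F#, giving F#sus.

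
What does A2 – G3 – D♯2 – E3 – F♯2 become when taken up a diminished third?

Cb3 Bbb3 F2 Gb3 Ab2

A2 up a diminished third is Cb3.
G3 up a diminished third is Bbb3.
D#2: a third up reaches F, and 2 semitones makes it F2.
E3: a third up reaches G, and 2 semitones makes it Gb3.
F#2: a third up reaches A, and 2 semitones makes it Ab2.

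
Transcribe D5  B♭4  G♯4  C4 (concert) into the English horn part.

Written C4 sounds as F3 on the English horn, so concert pitches are written a perfect fifth up.
D5 → A5
Bb4 → F5
G#4 → D#5
C4 → G4

A5 F5 D#5 G4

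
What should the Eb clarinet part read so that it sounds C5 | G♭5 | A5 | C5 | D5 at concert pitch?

A4 Eb5 F#5 A4 B4

Written C4 sounds as Eb4 on the Eb clarinet, so concert pitches are written a minor third down.
C5 -> A4
Gb5 -> Eb5
A5 -> F#5
C5 -> A4
D5 -> B4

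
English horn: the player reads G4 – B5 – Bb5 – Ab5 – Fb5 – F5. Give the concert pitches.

C4 E5 Eb5 Db5 Bbb4 Bb4

The English horn sounds a perfect fifth below written, so transpose each written note down a perfect fifth.
G4 gives C4
B5 gives E5
Bb5 gives Eb5
Ab5 gives Db5
Fb5 gives Bbb4
F5 gives Bb4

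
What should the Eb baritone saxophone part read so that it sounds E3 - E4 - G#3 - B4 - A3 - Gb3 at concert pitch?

C#5 C#6 E#5 G#6 F#5 Eb5

Written C4 sounds as Eb2 on the Eb baritone saxophone, so concert pitches are written a major thirteenth up.
E3 → C#5
E4 → C#6
G#3 → E#5
B4 → G#6
A3 → F#5
Gb3 → Eb5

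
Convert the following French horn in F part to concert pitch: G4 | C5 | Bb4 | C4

Written C4 on the French horn in F sounds as F3, a perfect fifth lower; apply that shift to every note.
G4 to C4
C5 to F4
Bb4 to Eb4
C4 to F3

C4 F4 Eb4 F3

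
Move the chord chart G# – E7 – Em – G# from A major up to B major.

A major up to B major is a major second; each chord root moves by that interval while the quality stays the same.
G#: root G# up a major second → A#, giving A#.
E7: root E up a major second → F#, giving F#7.
Em: root E up a major second → F#, giving F#m.
G#: root G# up a major second → A#, giving A#.

A# F#7 F#m A#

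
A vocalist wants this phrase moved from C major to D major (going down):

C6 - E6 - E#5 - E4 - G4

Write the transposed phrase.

D5 F#5 F##4 F#3 A3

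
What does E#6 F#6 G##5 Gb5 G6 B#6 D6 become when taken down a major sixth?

G#5 A5 B#4 Bbb4 Bb5 D#6 F5

A major sixth down from E#6 gives G#5.
A major sixth down from F#6 gives A5.
A major sixth down from G##5 gives B#4.
Gb5 down a major sixth is Bbb4.
G6: a sixth down reaches B, and 9 semitones makes it Bb5.
B#6: a sixth down reaches D, and 9 semitones makes it D#6.
D6 down a major sixth is F5.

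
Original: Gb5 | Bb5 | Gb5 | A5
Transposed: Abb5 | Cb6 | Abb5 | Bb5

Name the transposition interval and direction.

up a minor second

From Gb5 to Abb5 is 2 letter names — a second of some quality.
Gb5 to Abb5 is 1 semitone, which makes it a minor second; the second version is higher, so the direction is up.
Checking another pair — A5 → Bb5 — gives the same interval.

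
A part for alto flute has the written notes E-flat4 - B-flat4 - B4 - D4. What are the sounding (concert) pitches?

Bb3 F4 F#4 A3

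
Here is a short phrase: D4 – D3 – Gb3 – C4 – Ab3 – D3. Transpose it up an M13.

D4: a thirteenth up reaches B, and 21 semitones makes it B5.
D3: a thirteenth up reaches B, and 21 semitones makes it B4.
Gb3: a thirteenth up reaches E, and 21 semitones makes it Eb5.
C4: a thirteenth up reaches A, and 21 semitones makes it A5.
A major thirteenth up from Ab3 gives F5.
D3 up a major thirteenth is B4.

B5 B4 Eb5 A5 F5 B4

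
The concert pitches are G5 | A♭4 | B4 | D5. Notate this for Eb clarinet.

E5 F4 G#4 B4

The Eb clarinet sounds a minor third above written, so the written part must be a minor third below concert — transpose each note down.
G5 to E5
Ab4 to F4
B4 to G#4
D5 to B4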